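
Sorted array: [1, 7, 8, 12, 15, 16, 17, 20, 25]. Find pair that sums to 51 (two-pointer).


Two pointers: lo=0, hi=8
No pair sums to 51


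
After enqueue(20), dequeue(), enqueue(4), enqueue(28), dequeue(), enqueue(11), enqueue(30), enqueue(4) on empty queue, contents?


enqueue(20) -> [20]
dequeue() returns 20 -> []
enqueue(4) -> [4]
enqueue(28) -> [4, 28]
dequeue() returns 4 -> [28]
enqueue(11) -> [28, 11]
enqueue(30) -> [28, 11, 30]
enqueue(4) -> [28, 11, 30, 4]
Final queue (front to back): [28, 11, 30, 4]


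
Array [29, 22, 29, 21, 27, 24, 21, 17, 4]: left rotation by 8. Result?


Left rotate by 8: [4, 29, 22, 29, 21, 27, 24, 21, 17]


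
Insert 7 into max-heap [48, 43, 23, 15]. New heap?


Append 7: [48, 43, 23, 15, 7]
Bubble up: no swaps needed
Result: [48, 43, 23, 15, 7]


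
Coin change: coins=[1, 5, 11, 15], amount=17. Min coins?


dp[0]=0; dp[i]=1+min(dp[i-c] for c in coins)
...dp[12]=2, dp[13]=3, dp[14]=4, dp[15]=1, dp[16]=2, dp[17]=3
Minimum coins for 17 = 3


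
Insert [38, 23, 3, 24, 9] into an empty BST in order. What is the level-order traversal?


Root = 38; build tree by BST insertion.
Level-Order traversal: [38, 23, 3, 24, 9]


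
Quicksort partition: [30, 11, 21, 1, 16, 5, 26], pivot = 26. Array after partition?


Elements <= 26 go left of pivot.
Result: [11, 21, 1, 16, 5, 26, 30], pivot at index 5


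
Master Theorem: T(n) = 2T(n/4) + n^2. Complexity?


a=2, b=4, c=2. log_4(2)=0.5 < c=2. Case 3: O(n^c) = O(n^2)
Complexity: O(n^2)


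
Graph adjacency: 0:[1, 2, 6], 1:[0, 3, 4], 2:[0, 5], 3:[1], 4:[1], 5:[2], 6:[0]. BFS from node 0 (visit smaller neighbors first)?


BFS queue: start with [0]
Visit order: [0, 1, 2, 6, 3, 4, 5]


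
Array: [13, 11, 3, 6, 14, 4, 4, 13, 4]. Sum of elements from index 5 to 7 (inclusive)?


Prefix sums: [0, 13, 24, 27, 33, 47, 51, 55, 68, 72]
Sum[5..7] = prefix[8] - prefix[5] = 68 - 47 = 21


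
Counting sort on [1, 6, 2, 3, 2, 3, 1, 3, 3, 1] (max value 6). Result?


Count array: [0, 3, 2, 4, 0, 0, 1]
Reconstruct: [1, 1, 1, 2, 2, 3, 3, 3, 3, 6]


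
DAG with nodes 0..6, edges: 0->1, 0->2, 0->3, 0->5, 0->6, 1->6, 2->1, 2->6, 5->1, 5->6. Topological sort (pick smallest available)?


Kahn's algorithm, process smallest node first
Order: [0, 2, 3, 4, 5, 1, 6]


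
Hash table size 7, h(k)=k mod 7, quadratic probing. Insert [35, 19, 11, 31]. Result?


Insertions: 35->slot 0; 19->slot 5; 11->slot 4; 31->slot 3
Table: [35, None, None, 31, 11, 19, None]


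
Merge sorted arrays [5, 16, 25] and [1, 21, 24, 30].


Compare heads, take smaller each step.
Merged: [1, 5, 16, 21, 24, 25, 30]


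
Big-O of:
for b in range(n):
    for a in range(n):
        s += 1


Per nesting level: O(n) * O(n) = O(n^2)
Complexity: O(n^2)


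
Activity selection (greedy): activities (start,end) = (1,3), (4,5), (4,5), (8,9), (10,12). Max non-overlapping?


Greedy: pick earliest-ending, then skip overlaps.
Selected (4 activities): [(1, 3), (4, 5), (8, 9), (10, 12)]


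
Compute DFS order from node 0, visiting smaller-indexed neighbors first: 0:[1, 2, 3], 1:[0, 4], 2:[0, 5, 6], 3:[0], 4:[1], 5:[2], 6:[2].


DFS stack-based: start with [0]
Visit order: [0, 1, 4, 2, 5, 6, 3]


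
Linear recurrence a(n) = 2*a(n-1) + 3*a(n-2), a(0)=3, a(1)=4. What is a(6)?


Build bottom-up:
...a(4)=143, a(5)=424, a(6)=2*424+3*143=1277


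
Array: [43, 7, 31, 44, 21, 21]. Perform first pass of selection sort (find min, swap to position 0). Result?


After one pass: [7, 43, 31, 44, 21, 21]


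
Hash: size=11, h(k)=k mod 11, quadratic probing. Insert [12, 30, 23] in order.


Insertions: 12->slot 1; 30->slot 8; 23->slot 2
Table: [None, 12, 23, None, None, None, None, None, 30, None, None]


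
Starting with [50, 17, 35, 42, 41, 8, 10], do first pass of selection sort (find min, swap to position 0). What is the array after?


After one pass: [8, 17, 35, 42, 41, 50, 10]


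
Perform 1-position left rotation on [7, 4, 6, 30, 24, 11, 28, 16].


Left rotate by 1: [4, 6, 30, 24, 11, 28, 16, 7]


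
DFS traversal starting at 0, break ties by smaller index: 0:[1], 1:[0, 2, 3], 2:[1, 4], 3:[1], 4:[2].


DFS stack-based: start with [0]
Visit order: [0, 1, 2, 4, 3]


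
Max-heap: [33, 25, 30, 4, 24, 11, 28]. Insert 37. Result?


Append 37: [33, 25, 30, 4, 24, 11, 28, 37]
Bubble up: swap idx 7(37) with idx 3(4); swap idx 3(37) with idx 1(25); swap idx 1(37) with idx 0(33)
Result: [37, 33, 30, 25, 24, 11, 28, 4]


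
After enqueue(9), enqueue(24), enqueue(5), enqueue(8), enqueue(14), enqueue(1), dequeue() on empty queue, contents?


enqueue(9) -> [9]
enqueue(24) -> [9, 24]
enqueue(5) -> [9, 24, 5]
enqueue(8) -> [9, 24, 5, 8]
enqueue(14) -> [9, 24, 5, 8, 14]
enqueue(1) -> [9, 24, 5, 8, 14, 1]
dequeue() returns 9 -> [24, 5, 8, 14, 1]
Final queue (front to back): [24, 5, 8, 14, 1]


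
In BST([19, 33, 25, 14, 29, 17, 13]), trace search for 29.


BST root = 19
Search for 29: compare at each node
Path: [19, 33, 25, 29]


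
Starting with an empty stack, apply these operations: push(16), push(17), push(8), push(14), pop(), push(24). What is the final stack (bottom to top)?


push(16) -> [16]
push(17) -> [16, 17]
push(8) -> [16, 17, 8]
push(14) -> [16, 17, 8, 14]
pop() returns 14 -> [16, 17, 8]
push(24) -> [16, 17, 8, 24]
Final stack (bottom to top): [16, 17, 8, 24]


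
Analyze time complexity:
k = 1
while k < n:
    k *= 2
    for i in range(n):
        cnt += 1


Per nesting level: O(log n) * O(n) = O(n log n)
Complexity: O(n log n)


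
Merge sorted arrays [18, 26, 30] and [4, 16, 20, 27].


Compare heads, take smaller each step.
Merged: [4, 16, 18, 20, 26, 27, 30]


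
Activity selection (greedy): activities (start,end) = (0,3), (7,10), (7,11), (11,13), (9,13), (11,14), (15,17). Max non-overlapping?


Greedy: pick earliest-ending, then skip overlaps.
Selected (4 activities): [(0, 3), (7, 10), (11, 13), (15, 17)]


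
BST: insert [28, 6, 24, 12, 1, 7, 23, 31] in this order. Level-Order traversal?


Root = 28; build tree by BST insertion.
Level-Order traversal: [28, 6, 31, 1, 24, 12, 7, 23]


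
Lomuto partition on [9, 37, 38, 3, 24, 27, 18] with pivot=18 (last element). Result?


Elements <= 18 go left of pivot.
Result: [9, 3, 18, 37, 24, 27, 38], pivot at index 2


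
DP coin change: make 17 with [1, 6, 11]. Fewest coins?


dp[0]=0; dp[i]=1+min(dp[i-c] for c in coins)
...dp[12]=2, dp[13]=3, dp[14]=4, dp[15]=5, dp[16]=6, dp[17]=2
Minimum coins for 17 = 2


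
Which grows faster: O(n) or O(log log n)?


double-logarithmic grows slower than linear
O(log log n) is asymptotically smaller; O(n) grows faster


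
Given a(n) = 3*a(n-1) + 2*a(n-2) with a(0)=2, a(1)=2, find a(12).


Build bottom-up:
...a(10)=248746, a(11)=885922, a(12)=3*885922+2*248746=3155258


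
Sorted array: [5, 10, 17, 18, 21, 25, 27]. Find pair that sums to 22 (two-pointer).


Two pointers: lo=0, hi=6
Found pair: (5, 17) summing to 22


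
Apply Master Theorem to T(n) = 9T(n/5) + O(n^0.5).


a=9, b=5, c=0.5. log_5(9)=1.365 > c=0.5. Case 1: O(n^log_b(a)) = O(n^1.365)
Complexity: O(n^1.365)


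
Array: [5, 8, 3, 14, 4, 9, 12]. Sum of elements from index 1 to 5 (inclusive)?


Prefix sums: [0, 5, 13, 16, 30, 34, 43, 55]
Sum[1..5] = prefix[6] - prefix[1] = 43 - 5 = 38


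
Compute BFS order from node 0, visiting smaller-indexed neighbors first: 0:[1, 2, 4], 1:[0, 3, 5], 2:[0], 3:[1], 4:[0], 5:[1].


BFS queue: start with [0]
Visit order: [0, 1, 2, 4, 3, 5]


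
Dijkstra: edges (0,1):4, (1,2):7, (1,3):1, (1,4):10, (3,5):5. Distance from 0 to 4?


Dijkstra from 0:
Distances: {0: 0, 1: 4, 2: 11, 3: 5, 4: 14, 5: 10}
Shortest distance to 4 = 14, path = [0, 1, 4]


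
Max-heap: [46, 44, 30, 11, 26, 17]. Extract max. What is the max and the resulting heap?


Max = 46
Replace root with last, heapify down
Resulting heap: [44, 26, 30, 11, 17]


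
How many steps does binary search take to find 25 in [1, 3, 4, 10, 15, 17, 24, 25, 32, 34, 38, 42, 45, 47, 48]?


Search for 25:
[0,14] mid=7 arr[7]=25
Total: 1 comparisons


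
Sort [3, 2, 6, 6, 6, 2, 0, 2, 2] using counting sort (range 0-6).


Count array: [1, 0, 4, 1, 0, 0, 3]
Reconstruct: [0, 2, 2, 2, 2, 3, 6, 6, 6]


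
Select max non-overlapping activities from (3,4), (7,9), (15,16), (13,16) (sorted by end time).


Greedy: pick earliest-ending, then skip overlaps.
Selected (3 activities): [(3, 4), (7, 9), (15, 16)]


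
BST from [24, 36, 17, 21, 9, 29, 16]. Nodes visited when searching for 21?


BST root = 24
Search for 21: compare at each node
Path: [24, 17, 21]


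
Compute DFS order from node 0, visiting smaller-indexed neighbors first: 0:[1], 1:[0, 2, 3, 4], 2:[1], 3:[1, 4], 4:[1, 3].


DFS stack-based: start with [0]
Visit order: [0, 1, 2, 3, 4]


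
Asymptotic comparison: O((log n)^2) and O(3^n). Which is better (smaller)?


polylogarithmic grows slower than exponential (base 3)
O((log n)^2) is asymptotically smaller; O(3^n) grows faster


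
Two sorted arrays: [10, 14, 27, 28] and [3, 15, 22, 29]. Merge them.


Compare heads, take smaller each step.
Merged: [3, 10, 14, 15, 22, 27, 28, 29]


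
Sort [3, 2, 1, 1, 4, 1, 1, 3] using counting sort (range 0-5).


Count array: [0, 4, 1, 2, 1, 0]
Reconstruct: [1, 1, 1, 1, 2, 3, 3, 4]


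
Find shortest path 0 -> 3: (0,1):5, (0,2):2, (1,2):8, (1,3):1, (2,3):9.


Dijkstra from 0:
Distances: {0: 0, 1: 5, 2: 2, 3: 6}
Shortest distance to 3 = 6, path = [0, 1, 3]


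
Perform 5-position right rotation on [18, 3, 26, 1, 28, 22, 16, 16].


Right rotate by 5: [1, 28, 22, 16, 16, 18, 3, 26]


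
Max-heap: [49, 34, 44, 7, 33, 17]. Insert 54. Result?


Append 54: [49, 34, 44, 7, 33, 17, 54]
Bubble up: swap idx 6(54) with idx 2(44); swap idx 2(54) with idx 0(49)
Result: [54, 34, 49, 7, 33, 17, 44]


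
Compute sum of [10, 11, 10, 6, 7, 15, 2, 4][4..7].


Prefix sums: [0, 10, 21, 31, 37, 44, 59, 61, 65]
Sum[4..7] = prefix[8] - prefix[4] = 65 - 37 = 28


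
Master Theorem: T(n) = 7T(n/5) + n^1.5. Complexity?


a=7, b=5, c=1.5. log_5(7)=1.209 < c=1.5. Case 3: O(n^c) = O(n^1.500)
Complexity: O(n^1.500)


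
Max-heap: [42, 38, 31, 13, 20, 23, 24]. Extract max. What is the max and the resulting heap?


Max = 42
Replace root with last, heapify down
Resulting heap: [38, 24, 31, 13, 20, 23]


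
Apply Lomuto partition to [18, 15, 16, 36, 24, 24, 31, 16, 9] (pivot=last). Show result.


Elements <= 9 go left of pivot.
Result: [9, 15, 16, 36, 24, 24, 31, 16, 18], pivot at index 0


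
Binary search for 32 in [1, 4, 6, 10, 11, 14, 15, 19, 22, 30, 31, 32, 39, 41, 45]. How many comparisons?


Search for 32:
[0,14] mid=7 arr[7]=19
[8,14] mid=11 arr[11]=32
Total: 2 comparisons


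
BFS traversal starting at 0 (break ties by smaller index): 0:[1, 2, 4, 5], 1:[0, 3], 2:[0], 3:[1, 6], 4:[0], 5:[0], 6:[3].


BFS queue: start with [0]
Visit order: [0, 1, 2, 4, 5, 3, 6]


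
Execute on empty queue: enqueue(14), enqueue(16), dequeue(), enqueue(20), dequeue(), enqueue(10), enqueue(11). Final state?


enqueue(14) -> [14]
enqueue(16) -> [14, 16]
dequeue() returns 14 -> [16]
enqueue(20) -> [16, 20]
dequeue() returns 16 -> [20]
enqueue(10) -> [20, 10]
enqueue(11) -> [20, 10, 11]
Final queue (front to back): [20, 10, 11]


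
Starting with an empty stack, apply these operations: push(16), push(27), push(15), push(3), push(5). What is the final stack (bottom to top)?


push(16) -> [16]
push(27) -> [16, 27]
push(15) -> [16, 27, 15]
push(3) -> [16, 27, 15, 3]
push(5) -> [16, 27, 15, 3, 5]
Final stack (bottom to top): [16, 27, 15, 3, 5]


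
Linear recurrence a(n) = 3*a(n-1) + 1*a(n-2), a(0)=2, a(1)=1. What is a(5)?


Build bottom-up:
...a(3)=16, a(4)=53, a(5)=3*53+1*16=175


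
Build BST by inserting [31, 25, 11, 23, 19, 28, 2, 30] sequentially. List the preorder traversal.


Root = 31; build tree by BST insertion.
Preorder traversal: [31, 25, 11, 2, 23, 19, 28, 30]


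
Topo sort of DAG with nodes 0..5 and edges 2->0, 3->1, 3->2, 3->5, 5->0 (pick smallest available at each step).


Kahn's algorithm, process smallest node first
Order: [3, 1, 2, 4, 5, 0]


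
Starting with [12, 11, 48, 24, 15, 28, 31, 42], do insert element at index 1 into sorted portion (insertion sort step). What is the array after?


After one pass: [11, 12, 48, 24, 15, 28, 31, 42]


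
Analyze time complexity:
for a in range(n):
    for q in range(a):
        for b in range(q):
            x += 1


Per nesting level: O(n) * O(n) [triangular over a] * O(n) [triangular over q] = O(n^3)
Complexity: O(n^3)


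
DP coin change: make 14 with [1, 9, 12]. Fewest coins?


dp[0]=0; dp[i]=1+min(dp[i-c] for c in coins)
...dp[9]=1, dp[10]=2, dp[11]=3, dp[12]=1, dp[13]=2, dp[14]=3
Minimum coins for 14 = 3


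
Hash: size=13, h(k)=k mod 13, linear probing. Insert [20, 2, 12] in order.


Insertions: 20->slot 7; 2->slot 2; 12->slot 12
Table: [None, None, 2, None, None, None, None, 20, None, None, None, None, 12]


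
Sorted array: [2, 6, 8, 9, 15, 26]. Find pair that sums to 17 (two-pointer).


Two pointers: lo=0, hi=5
Found pair: (2, 15) summing to 17


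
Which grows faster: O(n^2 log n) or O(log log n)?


double-logarithmic grows slower than n^2 log n
O(log log n) is asymptotically smaller; O(n^2 log n) grows faster


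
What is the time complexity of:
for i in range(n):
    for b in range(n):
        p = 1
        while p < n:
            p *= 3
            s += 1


Per nesting level: O(n) * O(n) * O(log n) = O(n^2 log n)
Complexity: O(n^2 log n)


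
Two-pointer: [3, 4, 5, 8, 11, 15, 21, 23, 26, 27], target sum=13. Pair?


Two pointers: lo=0, hi=9
Found pair: (5, 8) summing to 13


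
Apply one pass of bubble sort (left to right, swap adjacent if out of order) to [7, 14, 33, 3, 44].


After one pass: [7, 14, 3, 33, 44]


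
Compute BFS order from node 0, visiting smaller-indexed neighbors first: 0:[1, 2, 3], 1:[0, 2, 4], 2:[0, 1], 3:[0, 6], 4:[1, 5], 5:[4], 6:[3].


BFS queue: start with [0]
Visit order: [0, 1, 2, 3, 4, 6, 5]


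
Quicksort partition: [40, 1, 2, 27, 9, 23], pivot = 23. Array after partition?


Elements <= 23 go left of pivot.
Result: [1, 2, 9, 23, 40, 27], pivot at index 3


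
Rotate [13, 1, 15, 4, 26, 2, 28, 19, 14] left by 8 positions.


Left rotate by 8: [14, 13, 1, 15, 4, 26, 2, 28, 19]


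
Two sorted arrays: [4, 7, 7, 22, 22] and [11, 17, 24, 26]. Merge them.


Compare heads, take smaller each step.
Merged: [4, 7, 7, 11, 17, 22, 22, 24, 26]


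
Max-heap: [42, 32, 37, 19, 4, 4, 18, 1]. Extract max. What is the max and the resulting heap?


Max = 42
Replace root with last, heapify down
Resulting heap: [37, 32, 18, 19, 4, 4, 1]


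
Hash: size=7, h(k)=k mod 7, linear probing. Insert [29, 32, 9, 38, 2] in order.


Insertions: 29->slot 1; 32->slot 4; 9->slot 2; 38->slot 3; 2->slot 5
Table: [None, 29, 9, 38, 32, 2, None]


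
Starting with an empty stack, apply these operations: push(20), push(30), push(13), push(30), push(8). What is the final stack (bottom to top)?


push(20) -> [20]
push(30) -> [20, 30]
push(13) -> [20, 30, 13]
push(30) -> [20, 30, 13, 30]
push(8) -> [20, 30, 13, 30, 8]
Final stack (bottom to top): [20, 30, 13, 30, 8]


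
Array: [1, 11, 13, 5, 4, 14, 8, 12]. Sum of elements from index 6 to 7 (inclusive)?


Prefix sums: [0, 1, 12, 25, 30, 34, 48, 56, 68]
Sum[6..7] = prefix[8] - prefix[6] = 68 - 48 = 20


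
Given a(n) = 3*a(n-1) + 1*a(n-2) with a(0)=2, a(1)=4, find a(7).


Build bottom-up:
...a(5)=502, a(6)=1658, a(7)=3*1658+1*502=5476


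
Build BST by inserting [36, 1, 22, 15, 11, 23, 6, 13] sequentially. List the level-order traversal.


Root = 36; build tree by BST insertion.
Level-Order traversal: [36, 1, 22, 15, 23, 11, 6, 13]


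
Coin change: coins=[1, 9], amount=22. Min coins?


dp[0]=0; dp[i]=1+min(dp[i-c] for c in coins)
...dp[17]=9, dp[18]=2, dp[19]=3, dp[20]=4, dp[21]=5, dp[22]=6
Minimum coins for 22 = 6


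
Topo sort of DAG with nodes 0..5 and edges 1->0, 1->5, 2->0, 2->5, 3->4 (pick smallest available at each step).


Kahn's algorithm, process smallest node first
Order: [1, 2, 0, 3, 4, 5]


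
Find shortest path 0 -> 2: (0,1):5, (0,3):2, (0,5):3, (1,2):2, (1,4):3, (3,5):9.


Dijkstra from 0:
Distances: {0: 0, 1: 5, 2: 7, 3: 2, 4: 8, 5: 3}
Shortest distance to 2 = 7, path = [0, 1, 2]


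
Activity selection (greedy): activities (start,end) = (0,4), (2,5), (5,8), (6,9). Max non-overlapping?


Greedy: pick earliest-ending, then skip overlaps.
Selected (2 activities): [(0, 4), (5, 8)]


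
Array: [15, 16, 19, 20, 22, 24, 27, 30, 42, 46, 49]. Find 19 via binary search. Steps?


Search for 19:
[0,10] mid=5 arr[5]=24
[0,4] mid=2 arr[2]=19
Total: 2 comparisons


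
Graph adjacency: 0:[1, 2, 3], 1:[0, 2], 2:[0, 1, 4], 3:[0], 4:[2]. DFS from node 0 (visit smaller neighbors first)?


DFS stack-based: start with [0]
Visit order: [0, 1, 2, 4, 3]


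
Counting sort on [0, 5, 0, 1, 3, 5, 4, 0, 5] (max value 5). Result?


Count array: [3, 1, 0, 1, 1, 3]
Reconstruct: [0, 0, 0, 1, 3, 4, 5, 5, 5]


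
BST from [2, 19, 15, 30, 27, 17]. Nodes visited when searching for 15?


BST root = 2
Search for 15: compare at each node
Path: [2, 19, 15]


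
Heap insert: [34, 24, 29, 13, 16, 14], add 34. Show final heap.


Append 34: [34, 24, 29, 13, 16, 14, 34]
Bubble up: swap idx 6(34) with idx 2(29)
Result: [34, 24, 34, 13, 16, 14, 29]


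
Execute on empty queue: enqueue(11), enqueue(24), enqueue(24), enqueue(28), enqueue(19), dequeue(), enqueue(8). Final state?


enqueue(11) -> [11]
enqueue(24) -> [11, 24]
enqueue(24) -> [11, 24, 24]
enqueue(28) -> [11, 24, 24, 28]
enqueue(19) -> [11, 24, 24, 28, 19]
dequeue() returns 11 -> [24, 24, 28, 19]
enqueue(8) -> [24, 24, 28, 19, 8]
Final queue (front to back): [24, 24, 28, 19, 8]


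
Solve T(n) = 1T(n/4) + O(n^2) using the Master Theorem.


a=1, b=4, c=2. log_4(1)=0 < c=2. Case 3: O(n^c) = O(n^2)
Complexity: O(n^2)


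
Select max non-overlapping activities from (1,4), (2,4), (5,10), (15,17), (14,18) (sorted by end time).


Greedy: pick earliest-ending, then skip overlaps.
Selected (3 activities): [(1, 4), (5, 10), (15, 17)]


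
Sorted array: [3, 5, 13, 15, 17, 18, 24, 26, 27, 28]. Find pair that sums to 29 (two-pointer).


Two pointers: lo=0, hi=9
Found pair: (3, 26) summing to 29


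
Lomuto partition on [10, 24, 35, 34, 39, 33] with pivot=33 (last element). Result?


Elements <= 33 go left of pivot.
Result: [10, 24, 33, 34, 39, 35], pivot at index 2


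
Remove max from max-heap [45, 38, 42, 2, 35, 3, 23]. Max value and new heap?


Max = 45
Replace root with last, heapify down
Resulting heap: [42, 38, 23, 2, 35, 3]


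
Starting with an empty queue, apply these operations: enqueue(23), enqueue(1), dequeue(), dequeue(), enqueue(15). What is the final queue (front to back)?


enqueue(23) -> [23]
enqueue(1) -> [23, 1]
dequeue() returns 23 -> [1]
dequeue() returns 1 -> []
enqueue(15) -> [15]
Final queue (front to back): [15]


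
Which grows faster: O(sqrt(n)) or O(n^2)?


sublinear grows slower than quadratic
O(sqrt(n)) is asymptotically smaller; O(n^2) grows faster


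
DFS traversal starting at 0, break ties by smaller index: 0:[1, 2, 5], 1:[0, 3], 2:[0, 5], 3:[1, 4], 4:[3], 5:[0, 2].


DFS stack-based: start with [0]
Visit order: [0, 1, 3, 4, 2, 5]


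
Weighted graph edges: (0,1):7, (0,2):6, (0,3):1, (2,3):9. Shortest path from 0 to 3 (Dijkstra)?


Dijkstra from 0:
Distances: {0: 0, 1: 7, 2: 6, 3: 1}
Shortest distance to 3 = 1, path = [0, 3]


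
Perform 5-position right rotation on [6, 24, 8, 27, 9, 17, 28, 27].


Right rotate by 5: [27, 9, 17, 28, 27, 6, 24, 8]


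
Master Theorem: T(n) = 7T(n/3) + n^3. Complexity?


a=7, b=3, c=3. log_3(7)=1.771 < c=3. Case 3: O(n^c) = O(n^3)
Complexity: O(n^3)


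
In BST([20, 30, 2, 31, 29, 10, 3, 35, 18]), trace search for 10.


BST root = 20
Search for 10: compare at each node
Path: [20, 2, 10]


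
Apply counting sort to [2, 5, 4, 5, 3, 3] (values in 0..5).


Count array: [0, 0, 1, 2, 1, 2]
Reconstruct: [2, 3, 3, 4, 5, 5]


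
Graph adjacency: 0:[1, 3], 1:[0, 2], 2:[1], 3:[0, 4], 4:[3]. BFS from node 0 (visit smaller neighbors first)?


BFS queue: start with [0]
Visit order: [0, 1, 3, 2, 4]


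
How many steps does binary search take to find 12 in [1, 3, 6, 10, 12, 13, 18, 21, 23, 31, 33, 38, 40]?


Search for 12:
[0,12] mid=6 arr[6]=18
[0,5] mid=2 arr[2]=6
[3,5] mid=4 arr[4]=12
Total: 3 comparisons


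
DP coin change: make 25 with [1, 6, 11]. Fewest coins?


dp[0]=0; dp[i]=1+min(dp[i-c] for c in coins)
...dp[20]=5, dp[21]=6, dp[22]=2, dp[23]=3, dp[24]=4, dp[25]=5
Minimum coins for 25 = 5


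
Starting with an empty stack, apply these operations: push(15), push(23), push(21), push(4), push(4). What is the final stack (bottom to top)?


push(15) -> [15]
push(23) -> [15, 23]
push(21) -> [15, 23, 21]
push(4) -> [15, 23, 21, 4]
push(4) -> [15, 23, 21, 4, 4]
Final stack (bottom to top): [15, 23, 21, 4, 4]


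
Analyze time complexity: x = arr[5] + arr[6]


Analysis: constant-time operation, no loop
Complexity: O(1)


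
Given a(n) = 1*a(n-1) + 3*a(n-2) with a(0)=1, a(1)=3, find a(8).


Build bottom-up:
...a(6)=177, a(7)=411, a(8)=1*411+3*177=942


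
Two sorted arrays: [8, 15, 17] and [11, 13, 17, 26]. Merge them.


Compare heads, take smaller each step.
Merged: [8, 11, 13, 15, 17, 17, 26]


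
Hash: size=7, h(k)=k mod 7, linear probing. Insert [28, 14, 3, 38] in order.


Insertions: 28->slot 0; 14->slot 1; 3->slot 3; 38->slot 4
Table: [28, 14, None, 3, 38, None, None]


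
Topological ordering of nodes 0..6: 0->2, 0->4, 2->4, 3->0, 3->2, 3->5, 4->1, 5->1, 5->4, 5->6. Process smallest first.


Kahn's algorithm, process smallest node first
Order: [3, 0, 2, 5, 4, 1, 6]


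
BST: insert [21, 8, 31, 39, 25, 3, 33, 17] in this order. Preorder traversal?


Root = 21; build tree by BST insertion.
Preorder traversal: [21, 8, 3, 17, 31, 25, 39, 33]


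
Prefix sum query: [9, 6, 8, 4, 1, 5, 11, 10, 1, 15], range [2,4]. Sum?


Prefix sums: [0, 9, 15, 23, 27, 28, 33, 44, 54, 55, 70]
Sum[2..4] = prefix[5] - prefix[2] = 28 - 15 = 13


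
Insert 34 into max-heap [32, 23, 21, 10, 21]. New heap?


Append 34: [32, 23, 21, 10, 21, 34]
Bubble up: swap idx 5(34) with idx 2(21); swap idx 2(34) with idx 0(32)
Result: [34, 23, 32, 10, 21, 21]


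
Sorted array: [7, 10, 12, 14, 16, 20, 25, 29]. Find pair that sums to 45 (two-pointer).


Two pointers: lo=0, hi=7
Found pair: (16, 29) summing to 45


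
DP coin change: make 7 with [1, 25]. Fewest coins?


dp[0]=0; dp[i]=1+min(dp[i-c] for c in coins)
...dp[2]=2, dp[3]=3, dp[4]=4, dp[5]=5, dp[6]=6, dp[7]=7
Minimum coins for 7 = 7


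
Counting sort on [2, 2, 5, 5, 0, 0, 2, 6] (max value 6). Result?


Count array: [2, 0, 3, 0, 0, 2, 1]
Reconstruct: [0, 0, 2, 2, 2, 5, 5, 6]


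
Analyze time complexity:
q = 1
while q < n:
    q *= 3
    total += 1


Per nesting level: O(log n) = O(log n)
Complexity: O(log n)


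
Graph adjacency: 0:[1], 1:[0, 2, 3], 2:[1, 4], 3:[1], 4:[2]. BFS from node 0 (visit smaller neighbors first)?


BFS queue: start with [0]
Visit order: [0, 1, 2, 3, 4]


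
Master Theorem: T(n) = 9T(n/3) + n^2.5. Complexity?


a=9, b=3, c=2.5. log_3(9)=2 < c=2.5. Case 3: O(n^c) = O(n^2.500)
Complexity: O(n^2.500)


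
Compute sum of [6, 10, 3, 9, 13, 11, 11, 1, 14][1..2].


Prefix sums: [0, 6, 16, 19, 28, 41, 52, 63, 64, 78]
Sum[1..2] = prefix[3] - prefix[1] = 19 - 6 = 13


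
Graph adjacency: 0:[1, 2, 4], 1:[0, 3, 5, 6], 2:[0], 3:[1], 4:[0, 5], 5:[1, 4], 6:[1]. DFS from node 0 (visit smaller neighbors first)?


DFS stack-based: start with [0]
Visit order: [0, 1, 3, 5, 4, 6, 2]


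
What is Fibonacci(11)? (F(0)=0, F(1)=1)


F(n)=F(n-1)+F(n-2)
...F(9)=34, F(10)=55, F(11)=89


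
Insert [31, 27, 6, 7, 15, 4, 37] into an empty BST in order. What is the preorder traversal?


Root = 31; build tree by BST insertion.
Preorder traversal: [31, 27, 6, 4, 7, 15, 37]


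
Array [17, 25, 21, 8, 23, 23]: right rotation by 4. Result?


Right rotate by 4: [21, 8, 23, 23, 17, 25]


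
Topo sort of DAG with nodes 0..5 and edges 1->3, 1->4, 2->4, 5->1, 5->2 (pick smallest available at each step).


Kahn's algorithm, process smallest node first
Order: [0, 5, 1, 2, 3, 4]


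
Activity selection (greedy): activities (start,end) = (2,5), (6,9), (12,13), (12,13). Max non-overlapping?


Greedy: pick earliest-ending, then skip overlaps.
Selected (3 activities): [(2, 5), (6, 9), (12, 13)]


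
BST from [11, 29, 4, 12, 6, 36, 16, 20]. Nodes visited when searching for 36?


BST root = 11
Search for 36: compare at each node
Path: [11, 29, 36]


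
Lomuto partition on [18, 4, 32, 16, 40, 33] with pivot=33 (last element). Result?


Elements <= 33 go left of pivot.
Result: [18, 4, 32, 16, 33, 40], pivot at index 4


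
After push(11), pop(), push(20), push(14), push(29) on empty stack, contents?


push(11) -> [11]
pop() returns 11 -> []
push(20) -> [20]
push(14) -> [20, 14]
push(29) -> [20, 14, 29]
Final stack (bottom to top): [20, 14, 29]


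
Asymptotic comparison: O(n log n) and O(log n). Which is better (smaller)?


logarithmic grows slower than linearithmic
O(log n) is asymptotically smaller; O(n log n) grows faster


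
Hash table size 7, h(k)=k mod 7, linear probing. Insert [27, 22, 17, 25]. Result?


Insertions: 27->slot 6; 22->slot 1; 17->slot 3; 25->slot 4
Table: [None, 22, None, 17, 25, None, 27]


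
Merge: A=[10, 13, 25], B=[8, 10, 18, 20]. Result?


Compare heads, take smaller each step.
Merged: [8, 10, 10, 13, 18, 20, 25]


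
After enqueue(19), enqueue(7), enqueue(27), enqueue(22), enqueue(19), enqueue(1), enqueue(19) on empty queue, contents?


enqueue(19) -> [19]
enqueue(7) -> [19, 7]
enqueue(27) -> [19, 7, 27]
enqueue(22) -> [19, 7, 27, 22]
enqueue(19) -> [19, 7, 27, 22, 19]
enqueue(1) -> [19, 7, 27, 22, 19, 1]
enqueue(19) -> [19, 7, 27, 22, 19, 1, 19]
Final queue (front to back): [19, 7, 27, 22, 19, 1, 19]


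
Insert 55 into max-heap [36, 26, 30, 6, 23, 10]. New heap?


Append 55: [36, 26, 30, 6, 23, 10, 55]
Bubble up: swap idx 6(55) with idx 2(30); swap idx 2(55) with idx 0(36)
Result: [55, 26, 36, 6, 23, 10, 30]


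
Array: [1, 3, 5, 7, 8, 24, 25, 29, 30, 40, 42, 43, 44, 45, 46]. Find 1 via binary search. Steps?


Search for 1:
[0,14] mid=7 arr[7]=29
[0,6] mid=3 arr[3]=7
[0,2] mid=1 arr[1]=3
[0,0] mid=0 arr[0]=1
Total: 4 comparisons


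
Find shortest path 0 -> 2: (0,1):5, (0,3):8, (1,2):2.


Dijkstra from 0:
Distances: {0: 0, 1: 5, 2: 7, 3: 8}
Shortest distance to 2 = 7, path = [0, 1, 2]


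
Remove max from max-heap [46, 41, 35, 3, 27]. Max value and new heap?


Max = 46
Replace root with last, heapify down
Resulting heap: [41, 27, 35, 3]


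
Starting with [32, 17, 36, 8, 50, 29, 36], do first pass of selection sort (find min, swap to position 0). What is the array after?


After one pass: [8, 17, 36, 32, 50, 29, 36]


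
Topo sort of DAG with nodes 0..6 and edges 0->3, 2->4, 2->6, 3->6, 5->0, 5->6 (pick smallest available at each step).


Kahn's algorithm, process smallest node first
Order: [1, 2, 4, 5, 0, 3, 6]


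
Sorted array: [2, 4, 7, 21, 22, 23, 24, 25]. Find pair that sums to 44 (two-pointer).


Two pointers: lo=0, hi=7
Found pair: (21, 23) summing to 44


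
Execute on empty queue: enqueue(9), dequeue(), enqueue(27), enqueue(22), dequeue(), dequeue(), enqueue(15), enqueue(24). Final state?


enqueue(9) -> [9]
dequeue() returns 9 -> []
enqueue(27) -> [27]
enqueue(22) -> [27, 22]
dequeue() returns 27 -> [22]
dequeue() returns 22 -> []
enqueue(15) -> [15]
enqueue(24) -> [15, 24]
Final queue (front to back): [15, 24]


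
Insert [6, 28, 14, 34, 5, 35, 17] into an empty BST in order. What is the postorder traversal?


Root = 6; build tree by BST insertion.
Postorder traversal: [5, 17, 14, 35, 34, 28, 6]


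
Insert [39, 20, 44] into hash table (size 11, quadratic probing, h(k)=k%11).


Insertions: 39->slot 6; 20->slot 9; 44->slot 0
Table: [44, None, None, None, None, None, 39, None, None, 20, None]


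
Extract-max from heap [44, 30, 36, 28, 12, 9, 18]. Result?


Max = 44
Replace root with last, heapify down
Resulting heap: [36, 30, 18, 28, 12, 9]


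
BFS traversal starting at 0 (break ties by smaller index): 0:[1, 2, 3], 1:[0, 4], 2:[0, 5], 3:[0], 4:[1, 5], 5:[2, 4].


BFS queue: start with [0]
Visit order: [0, 1, 2, 3, 4, 5]


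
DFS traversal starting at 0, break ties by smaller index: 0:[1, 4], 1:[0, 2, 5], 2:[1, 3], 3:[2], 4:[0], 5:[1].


DFS stack-based: start with [0]
Visit order: [0, 1, 2, 3, 5, 4]


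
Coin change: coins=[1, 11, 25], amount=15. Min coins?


dp[0]=0; dp[i]=1+min(dp[i-c] for c in coins)
...dp[10]=10, dp[11]=1, dp[12]=2, dp[13]=3, dp[14]=4, dp[15]=5
Minimum coins for 15 = 5


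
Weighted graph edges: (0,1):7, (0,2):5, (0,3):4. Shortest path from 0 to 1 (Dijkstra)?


Dijkstra from 0:
Distances: {0: 0, 1: 7, 2: 5, 3: 4}
Shortest distance to 1 = 7, path = [0, 1]


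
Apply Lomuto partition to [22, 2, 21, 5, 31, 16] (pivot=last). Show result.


Elements <= 16 go left of pivot.
Result: [2, 5, 16, 22, 31, 21], pivot at index 2


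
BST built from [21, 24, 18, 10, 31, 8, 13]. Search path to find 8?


BST root = 21
Search for 8: compare at each node
Path: [21, 18, 10, 8]


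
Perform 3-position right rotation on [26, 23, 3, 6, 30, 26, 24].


Right rotate by 3: [30, 26, 24, 26, 23, 3, 6]


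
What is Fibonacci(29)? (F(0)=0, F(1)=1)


F(n)=F(n-1)+F(n-2)
...F(27)=196418, F(28)=317811, F(29)=514229


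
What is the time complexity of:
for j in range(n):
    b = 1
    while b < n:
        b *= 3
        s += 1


Per nesting level: O(n) * O(log n) = O(n log n)
Complexity: O(n log n)


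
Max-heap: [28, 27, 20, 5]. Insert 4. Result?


Append 4: [28, 27, 20, 5, 4]
Bubble up: no swaps needed
Result: [28, 27, 20, 5, 4]


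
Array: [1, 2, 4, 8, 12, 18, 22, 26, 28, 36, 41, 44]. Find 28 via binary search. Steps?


Search for 28:
[0,11] mid=5 arr[5]=18
[6,11] mid=8 arr[8]=28
Total: 2 comparisons


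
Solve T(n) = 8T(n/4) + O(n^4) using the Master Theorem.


a=8, b=4, c=4. log_4(8)=1.5 < c=4. Case 3: O(n^c) = O(n^4)
Complexity: O(n^4)


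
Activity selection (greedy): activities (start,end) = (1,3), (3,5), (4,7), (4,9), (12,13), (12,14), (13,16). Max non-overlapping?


Greedy: pick earliest-ending, then skip overlaps.
Selected (4 activities): [(1, 3), (3, 5), (12, 13), (13, 16)]


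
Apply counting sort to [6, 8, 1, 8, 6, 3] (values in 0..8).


Count array: [0, 1, 0, 1, 0, 0, 2, 0, 2]
Reconstruct: [1, 3, 6, 6, 8, 8]


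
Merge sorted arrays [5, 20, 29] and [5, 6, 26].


Compare heads, take smaller each step.
Merged: [5, 5, 6, 20, 26, 29]


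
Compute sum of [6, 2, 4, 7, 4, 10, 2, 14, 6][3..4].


Prefix sums: [0, 6, 8, 12, 19, 23, 33, 35, 49, 55]
Sum[3..4] = prefix[5] - prefix[3] = 23 - 12 = 11


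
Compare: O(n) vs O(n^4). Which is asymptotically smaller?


linear grows slower than quartic
O(n) is asymptotically smaller; O(n^4) grows faster


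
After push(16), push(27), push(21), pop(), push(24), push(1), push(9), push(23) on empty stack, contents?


push(16) -> [16]
push(27) -> [16, 27]
push(21) -> [16, 27, 21]
pop() returns 21 -> [16, 27]
push(24) -> [16, 27, 24]
push(1) -> [16, 27, 24, 1]
push(9) -> [16, 27, 24, 1, 9]
push(23) -> [16, 27, 24, 1, 9, 23]
Final stack (bottom to top): [16, 27, 24, 1, 9, 23]


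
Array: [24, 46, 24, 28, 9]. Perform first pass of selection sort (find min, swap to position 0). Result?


After one pass: [9, 46, 24, 28, 24]


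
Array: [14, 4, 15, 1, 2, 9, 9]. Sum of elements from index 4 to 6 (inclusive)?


Prefix sums: [0, 14, 18, 33, 34, 36, 45, 54]
Sum[4..6] = prefix[7] - prefix[4] = 54 - 34 = 20


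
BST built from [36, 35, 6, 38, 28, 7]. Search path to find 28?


BST root = 36
Search for 28: compare at each node
Path: [36, 35, 6, 28]


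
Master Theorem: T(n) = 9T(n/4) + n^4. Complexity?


a=9, b=4, c=4. log_4(9)=1.585 < c=4. Case 3: O(n^c) = O(n^4)
Complexity: O(n^4)


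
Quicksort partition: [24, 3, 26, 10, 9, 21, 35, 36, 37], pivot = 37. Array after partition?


Elements <= 37 go left of pivot.
Result: [24, 3, 26, 10, 9, 21, 35, 36, 37], pivot at index 8


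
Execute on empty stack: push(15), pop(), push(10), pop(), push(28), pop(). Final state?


push(15) -> [15]
pop() returns 15 -> []
push(10) -> [10]
pop() returns 10 -> []
push(28) -> [28]
pop() returns 28 -> []
Final stack (bottom to top): []


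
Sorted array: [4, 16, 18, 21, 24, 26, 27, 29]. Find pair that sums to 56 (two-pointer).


Two pointers: lo=0, hi=7
Found pair: (27, 29) summing to 56


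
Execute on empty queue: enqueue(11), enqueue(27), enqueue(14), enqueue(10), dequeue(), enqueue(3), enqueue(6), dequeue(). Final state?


enqueue(11) -> [11]
enqueue(27) -> [11, 27]
enqueue(14) -> [11, 27, 14]
enqueue(10) -> [11, 27, 14, 10]
dequeue() returns 11 -> [27, 14, 10]
enqueue(3) -> [27, 14, 10, 3]
enqueue(6) -> [27, 14, 10, 3, 6]
dequeue() returns 27 -> [14, 10, 3, 6]
Final queue (front to back): [14, 10, 3, 6]


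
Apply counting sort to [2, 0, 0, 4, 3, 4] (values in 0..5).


Count array: [2, 0, 1, 1, 2, 0]
Reconstruct: [0, 0, 2, 3, 4, 4]


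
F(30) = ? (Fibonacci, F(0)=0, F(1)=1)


F(n)=F(n-1)+F(n-2)
...F(28)=317811, F(29)=514229, F(30)=832040


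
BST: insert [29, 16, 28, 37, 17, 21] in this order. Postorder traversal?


Root = 29; build tree by BST insertion.
Postorder traversal: [21, 17, 28, 16, 37, 29]


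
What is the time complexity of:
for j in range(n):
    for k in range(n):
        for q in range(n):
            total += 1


Per nesting level: O(n) * O(n) * O(n) = O(n^3)
Complexity: O(n^3)


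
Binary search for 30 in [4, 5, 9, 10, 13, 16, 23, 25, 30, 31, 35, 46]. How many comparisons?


Search for 30:
[0,11] mid=5 arr[5]=16
[6,11] mid=8 arr[8]=30
Total: 2 comparisons


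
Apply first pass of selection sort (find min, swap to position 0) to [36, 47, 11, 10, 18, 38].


After one pass: [10, 47, 11, 36, 18, 38]


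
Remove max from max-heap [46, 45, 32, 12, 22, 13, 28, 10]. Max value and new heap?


Max = 46
Replace root with last, heapify down
Resulting heap: [45, 22, 32, 12, 10, 13, 28]


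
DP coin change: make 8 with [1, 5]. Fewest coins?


dp[0]=0; dp[i]=1+min(dp[i-c] for c in coins)
...dp[3]=3, dp[4]=4, dp[5]=1, dp[6]=2, dp[7]=3, dp[8]=4
Minimum coins for 8 = 4


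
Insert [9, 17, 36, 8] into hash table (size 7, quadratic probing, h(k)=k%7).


Insertions: 9->slot 2; 17->slot 3; 36->slot 1; 8->slot 5
Table: [None, 36, 9, 17, None, 8, None]


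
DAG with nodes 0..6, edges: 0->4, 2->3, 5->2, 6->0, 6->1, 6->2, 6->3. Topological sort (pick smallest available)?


Kahn's algorithm, process smallest node first
Order: [5, 6, 0, 1, 2, 3, 4]


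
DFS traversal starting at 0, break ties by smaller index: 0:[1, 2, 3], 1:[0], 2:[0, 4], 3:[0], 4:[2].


DFS stack-based: start with [0]
Visit order: [0, 1, 2, 4, 3]


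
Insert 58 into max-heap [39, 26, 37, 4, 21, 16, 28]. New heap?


Append 58: [39, 26, 37, 4, 21, 16, 28, 58]
Bubble up: swap idx 7(58) with idx 3(4); swap idx 3(58) with idx 1(26); swap idx 1(58) with idx 0(39)
Result: [58, 39, 37, 26, 21, 16, 28, 4]


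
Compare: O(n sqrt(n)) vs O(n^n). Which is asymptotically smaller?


n^1.5 grows slower than n^n
O(n sqrt(n)) is asymptotically smaller; O(n^n) grows faster


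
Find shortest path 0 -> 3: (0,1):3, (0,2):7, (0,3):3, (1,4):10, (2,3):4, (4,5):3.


Dijkstra from 0:
Distances: {0: 0, 1: 3, 2: 7, 3: 3, 4: 13, 5: 16}
Shortest distance to 3 = 3, path = [0, 3]


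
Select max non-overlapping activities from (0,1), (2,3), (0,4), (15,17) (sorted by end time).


Greedy: pick earliest-ending, then skip overlaps.
Selected (3 activities): [(0, 1), (2, 3), (15, 17)]


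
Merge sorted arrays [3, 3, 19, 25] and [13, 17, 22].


Compare heads, take smaller each step.
Merged: [3, 3, 13, 17, 19, 22, 25]


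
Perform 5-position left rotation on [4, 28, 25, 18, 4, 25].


Left rotate by 5: [25, 4, 28, 25, 18, 4]


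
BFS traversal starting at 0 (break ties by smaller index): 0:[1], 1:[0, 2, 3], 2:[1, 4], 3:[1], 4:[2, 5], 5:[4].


BFS queue: start with [0]
Visit order: [0, 1, 2, 3, 4, 5]


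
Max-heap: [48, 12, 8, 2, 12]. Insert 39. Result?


Append 39: [48, 12, 8, 2, 12, 39]
Bubble up: swap idx 5(39) with idx 2(8)
Result: [48, 12, 39, 2, 12, 8]


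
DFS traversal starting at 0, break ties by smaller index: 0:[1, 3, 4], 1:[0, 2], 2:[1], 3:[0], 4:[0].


DFS stack-based: start with [0]
Visit order: [0, 1, 2, 3, 4]


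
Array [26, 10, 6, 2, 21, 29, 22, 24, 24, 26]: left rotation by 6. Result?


Left rotate by 6: [22, 24, 24, 26, 26, 10, 6, 2, 21, 29]


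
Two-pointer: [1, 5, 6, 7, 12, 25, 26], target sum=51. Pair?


Two pointers: lo=0, hi=6
Found pair: (25, 26) summing to 51


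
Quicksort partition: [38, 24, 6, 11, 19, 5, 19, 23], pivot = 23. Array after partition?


Elements <= 23 go left of pivot.
Result: [6, 11, 19, 5, 19, 23, 38, 24], pivot at index 5


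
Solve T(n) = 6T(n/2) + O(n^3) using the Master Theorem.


a=6, b=2, c=3. log_2(6)=2.585 < c=3. Case 3: O(n^c) = O(n^3)
Complexity: O(n^3)


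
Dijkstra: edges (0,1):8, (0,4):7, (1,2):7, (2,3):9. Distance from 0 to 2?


Dijkstra from 0:
Distances: {0: 0, 1: 8, 2: 15, 3: 24, 4: 7}
Shortest distance to 2 = 15, path = [0, 1, 2]


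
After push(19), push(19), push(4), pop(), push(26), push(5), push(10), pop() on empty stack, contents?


push(19) -> [19]
push(19) -> [19, 19]
push(4) -> [19, 19, 4]
pop() returns 4 -> [19, 19]
push(26) -> [19, 19, 26]
push(5) -> [19, 19, 26, 5]
push(10) -> [19, 19, 26, 5, 10]
pop() returns 10 -> [19, 19, 26, 5]
Final stack (bottom to top): [19, 19, 26, 5]


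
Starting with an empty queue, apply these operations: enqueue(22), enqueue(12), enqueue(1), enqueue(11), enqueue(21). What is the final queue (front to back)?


enqueue(22) -> [22]
enqueue(12) -> [22, 12]
enqueue(1) -> [22, 12, 1]
enqueue(11) -> [22, 12, 1, 11]
enqueue(21) -> [22, 12, 1, 11, 21]
Final queue (front to back): [22, 12, 1, 11, 21]


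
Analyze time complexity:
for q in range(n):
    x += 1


Per nesting level: O(n) = O(n)
Complexity: O(n)


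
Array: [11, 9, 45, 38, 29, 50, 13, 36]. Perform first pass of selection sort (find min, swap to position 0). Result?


After one pass: [9, 11, 45, 38, 29, 50, 13, 36]


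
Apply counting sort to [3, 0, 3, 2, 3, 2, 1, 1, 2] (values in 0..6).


Count array: [1, 2, 3, 3, 0, 0, 0]
Reconstruct: [0, 1, 1, 2, 2, 2, 3, 3, 3]


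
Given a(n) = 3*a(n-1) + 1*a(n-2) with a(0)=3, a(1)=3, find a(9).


Build bottom-up:
...a(7)=4647, a(8)=15348, a(9)=3*15348+1*4647=50691


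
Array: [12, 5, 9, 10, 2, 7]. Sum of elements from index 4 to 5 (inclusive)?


Prefix sums: [0, 12, 17, 26, 36, 38, 45]
Sum[4..5] = prefix[6] - prefix[4] = 45 - 36 = 9


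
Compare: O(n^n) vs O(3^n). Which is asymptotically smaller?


exponential (base 3) grows slower than n^n
O(3^n) is asymptotically smaller; O(n^n) grows faster


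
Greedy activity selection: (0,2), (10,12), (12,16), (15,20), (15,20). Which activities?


Greedy: pick earliest-ending, then skip overlaps.
Selected (3 activities): [(0, 2), (10, 12), (12, 16)]
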